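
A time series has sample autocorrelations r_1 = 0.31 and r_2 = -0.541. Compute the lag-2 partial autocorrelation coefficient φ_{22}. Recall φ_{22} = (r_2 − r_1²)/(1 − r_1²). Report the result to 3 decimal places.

φ_{22} = (r_2 − r_1²) / (1 − r_1²)
r_1² = (0.31)² = 0.0961
Numerator = -0.541 − 0.0961 = -0.6371; denominator = 1 − 0.0961 = 0.9039
φ_{22} = -0.6371 / 0.9039 = -0.705

-0.705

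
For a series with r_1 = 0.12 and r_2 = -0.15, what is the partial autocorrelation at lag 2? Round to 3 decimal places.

-0.167

φ_{22} = (r_2 − r_1²) / (1 − r_1²)
r_1² = (0.12)² = 0.0144
Numerator = -0.15 − 0.0144 = -0.1644; denominator = 1 − 0.0144 = 0.9856
φ_{22} = -0.1644 / 0.9856 = -0.167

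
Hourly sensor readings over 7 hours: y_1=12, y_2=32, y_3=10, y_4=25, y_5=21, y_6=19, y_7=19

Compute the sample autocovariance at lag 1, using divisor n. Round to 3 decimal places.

Mean ȳ = (12 + 32 + 10 + 25 + 21 + 19 + 19)/7 = 19.7143
Deviations: -7.7143, 12.2857, -9.7143, 5.2857, 1.2857, -0.7143, -0.7143
Σ_{t=1}^{6}(y_t−ȳ)(y_{t+1}−ȳ) = -259.0816
γ_1 = -259.0816 / 7 = -37.012

-37.012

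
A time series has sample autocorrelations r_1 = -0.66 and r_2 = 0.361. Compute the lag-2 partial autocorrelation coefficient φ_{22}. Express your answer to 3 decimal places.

φ_{22} = (r_2 − r_1²) / (1 − r_1²)
r_1² = (-0.66)² = 0.4356
Numerator = 0.361 − 0.4356 = -0.0746; denominator = 1 − 0.4356 = 0.5644
φ_{22} = -0.0746 / 0.5644 = -0.132

-0.132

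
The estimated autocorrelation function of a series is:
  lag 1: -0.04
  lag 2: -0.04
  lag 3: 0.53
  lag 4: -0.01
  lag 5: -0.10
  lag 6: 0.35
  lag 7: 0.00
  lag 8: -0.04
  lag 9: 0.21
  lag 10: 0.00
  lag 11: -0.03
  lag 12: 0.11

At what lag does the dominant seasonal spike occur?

The largest autocorrelation is r_3 = 0.53, with weaker echoes at lags 6 (0.35) and 9 (0.21); the remaining lags stay at or below 0.11.
The dominant spike at lag 3 indicates a seasonal period of 3.

3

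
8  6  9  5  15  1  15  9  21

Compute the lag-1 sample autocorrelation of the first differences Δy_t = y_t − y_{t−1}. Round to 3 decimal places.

-0.820

First differences Δy: -2, 3, -4, 10, -14, 14, -6, 12
Mean of differences = 1.6250
Numerator Σ(Δy_t−Δȳ)(Δy_{t+1}−Δȳ) = -557.5156
Denominator Σ(Δy_t−Δȳ)² = 679.8750
r_1(Δy) = -557.5156 / 679.8750 = -0.820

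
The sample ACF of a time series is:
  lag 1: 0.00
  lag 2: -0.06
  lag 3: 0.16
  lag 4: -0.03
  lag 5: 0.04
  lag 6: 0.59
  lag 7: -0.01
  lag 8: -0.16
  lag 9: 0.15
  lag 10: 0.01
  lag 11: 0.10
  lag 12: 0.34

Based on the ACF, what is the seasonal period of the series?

6

The largest autocorrelation is r_6 = 0.59, with a weaker echo at lag 12 (0.34); the remaining lags stay at or below 0.16.
The dominant spike at lag 6 indicates a seasonal period of 6.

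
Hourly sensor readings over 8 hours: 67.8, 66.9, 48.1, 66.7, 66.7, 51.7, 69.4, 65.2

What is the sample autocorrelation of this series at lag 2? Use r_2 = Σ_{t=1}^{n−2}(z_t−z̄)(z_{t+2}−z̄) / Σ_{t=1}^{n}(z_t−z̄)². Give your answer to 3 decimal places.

-0.345

Mean z̄ = (67.8 + 66.9 + 48.1 + 66.7 + 66.7 + 51.7 + 69.4 + 65.2)/8 = 62.8125
Deviations from mean: 4.9875, 4.0875, -14.7125, 3.8875, 3.8875, -11.1125, 6.5875, 2.3875
Σ(z_t−z̄)(z_{t+2}−z̄) = (-73.3786) + (15.8902) + (-57.1948) + (-43.1998) + (25.6089) + (-26.5311) = -158.8053
Denominator Σ(z_t−z̄)² = 460.8488
r_2 = -158.8053 / 460.8488 = -0.345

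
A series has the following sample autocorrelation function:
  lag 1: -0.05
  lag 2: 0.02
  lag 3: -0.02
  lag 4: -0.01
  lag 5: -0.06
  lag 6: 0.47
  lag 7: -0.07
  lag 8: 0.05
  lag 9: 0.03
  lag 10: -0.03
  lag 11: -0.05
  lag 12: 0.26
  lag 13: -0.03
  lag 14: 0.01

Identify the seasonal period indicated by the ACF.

6

The largest autocorrelation is r_6 = 0.47, with a weaker echo at lag 12 (0.26); the remaining lags stay at or below 0.05.
The dominant spike at lag 6 indicates a seasonal period of 6.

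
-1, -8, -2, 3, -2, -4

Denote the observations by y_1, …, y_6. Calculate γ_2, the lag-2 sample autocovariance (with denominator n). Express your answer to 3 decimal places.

-6.426

Mean ȳ = (-1 − 8 − 2 + 3 − 2 − 4)/6 = -2.3333
Deviations: 1.3333, -5.6667, 0.3333, 5.3333, 0.3333, -1.6667
Σ_{t=1}^{4}(y_t−ȳ)(y_{t+2}−ȳ) = -38.5556
γ_2 = -38.5556 / 6 = -6.426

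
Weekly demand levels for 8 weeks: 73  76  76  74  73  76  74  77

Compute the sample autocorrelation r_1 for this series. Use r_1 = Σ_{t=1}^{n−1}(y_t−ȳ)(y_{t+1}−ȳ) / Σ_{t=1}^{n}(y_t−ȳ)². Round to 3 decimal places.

Mean ȳ = (73 + 76 + 76 + 74 + 73 + 76 + 74 + 77)/8 = 74.8750
Σ(y_t−ȳ)(y_{t+1}−ȳ) = (-2.1094) + (1.2656) + (-0.9844) + (1.6406) + (-2.1094) + (-0.9844) + (-1.8594) = -5.1406
Denominator Σ(y_t−ȳ)² = 16.8750
r_1 = -5.1406 / 16.8750 = -0.305

-0.305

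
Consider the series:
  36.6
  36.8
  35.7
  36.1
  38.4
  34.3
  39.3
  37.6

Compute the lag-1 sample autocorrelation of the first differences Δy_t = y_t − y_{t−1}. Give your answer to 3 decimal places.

First differences Δy: 0.2, -1.1, 0.4, 2.3, -4.1, 5.0, -1.7
Mean of differences = 0.1429
Numerator Σ(Δy_t−Δȳ)(Δy_{t+1}−Δȳ) = -38.5476
Denominator Σ(Δy_t−Δȳ)² = 51.2571
r_1(Δy) = -38.5476 / 51.2571 = -0.752

-0.752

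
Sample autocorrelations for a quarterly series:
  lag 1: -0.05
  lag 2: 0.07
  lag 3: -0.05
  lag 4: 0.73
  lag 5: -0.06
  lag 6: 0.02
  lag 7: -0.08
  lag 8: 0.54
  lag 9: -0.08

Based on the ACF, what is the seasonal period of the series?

The largest autocorrelation is r_4 = 0.73, with a weaker echo at lag 8 (0.54); the remaining lags stay at or below 0.07.
The dominant spike at lag 4 indicates a seasonal period of 4.

4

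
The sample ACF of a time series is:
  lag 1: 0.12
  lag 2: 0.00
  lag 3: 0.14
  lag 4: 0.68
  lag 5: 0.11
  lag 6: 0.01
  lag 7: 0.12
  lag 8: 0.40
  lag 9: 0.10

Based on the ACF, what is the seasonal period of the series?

4

The largest autocorrelation is r_4 = 0.68, with a weaker echo at lag 8 (0.40); the remaining lags stay at or below 0.14.
The dominant spike at lag 4 indicates a seasonal period of 4.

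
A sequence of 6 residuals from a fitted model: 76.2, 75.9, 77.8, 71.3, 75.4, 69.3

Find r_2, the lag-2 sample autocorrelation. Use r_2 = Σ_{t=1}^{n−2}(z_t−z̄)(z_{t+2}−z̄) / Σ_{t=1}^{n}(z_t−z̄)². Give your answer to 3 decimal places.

0.386

Mean z̄ = (76.2 + 75.9 + 77.8 + 71.3 + 75.4 + 69.3)/6 = 74.3167
Σ(z_t−z̄)(z_{t+2}−z̄) = (6.5603) + (-4.7764) + (3.7736) + (15.1336) = 20.6911
Denominator Σ(z_t−z̄)² = 53.6283
r_2 = 20.6911 / 53.6283 = 0.386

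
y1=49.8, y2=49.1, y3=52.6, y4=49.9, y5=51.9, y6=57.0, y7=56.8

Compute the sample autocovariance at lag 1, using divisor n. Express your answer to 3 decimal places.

Mean ȳ = (49.8 + 49.1 + 52.6 + 49.9 + 51.9 + 57.0 + 56.8)/7 = 52.4429
Σ_{t=1}^{6}(y_t−ȳ)(y_{t+1}−ȳ) = 26.6724
γ_1 = 26.6724 / 7 = 3.810

3.810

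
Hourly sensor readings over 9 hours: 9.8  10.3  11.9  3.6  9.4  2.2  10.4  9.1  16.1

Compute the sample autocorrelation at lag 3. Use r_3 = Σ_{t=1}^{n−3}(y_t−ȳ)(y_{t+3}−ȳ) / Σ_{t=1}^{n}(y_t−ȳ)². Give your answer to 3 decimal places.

-0.557

Mean ȳ = (9.8 + 10.3 + 11.9 + 3.6 + 9.4 + 2.2 + 10.4 + 9.1 + 16.1)/9 = 9.2000
Σ(y_t−ȳ)(y_{t+3}−ȳ) = (-3.3600) + (0.2200) + (-18.9000) + (-6.7200) + (-0.0200) + (-48.3000) = -77.0800
Denominator Σ(y_t−ȳ)² = 138.3200
r_3 = -77.0800 / 138.3200 = -0.557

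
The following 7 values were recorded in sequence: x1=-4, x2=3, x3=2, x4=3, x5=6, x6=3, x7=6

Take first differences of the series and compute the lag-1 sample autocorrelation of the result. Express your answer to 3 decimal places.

First differences Δx: 7, -1, 1, 3, -3, 3
Mean of differences = 1.6667
Numerator Σ(Δx_t−Δx̄)(Δx_{t+1}−Δx̄) = -25.7778
Denominator Σ(Δx_t−Δx̄)² = 61.3333
r_1(Δx) = -25.7778 / 61.3333 = -0.420

-0.420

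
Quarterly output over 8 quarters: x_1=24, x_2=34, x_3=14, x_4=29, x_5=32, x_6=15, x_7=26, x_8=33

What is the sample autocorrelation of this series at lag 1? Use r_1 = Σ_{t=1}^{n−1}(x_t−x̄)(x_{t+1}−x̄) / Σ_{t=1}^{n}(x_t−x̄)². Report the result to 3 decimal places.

Mean x̄ = (24 + 34 + 14 + 29 + 32 + 15 + 26 + 33)/8 = 25.8750
Σ(x_t−x̄)(x_{t+1}−x̄) = (-15.2344) + (-96.4844) + (-37.1094) + (19.1406) + (-66.6094) + (-1.3594) + (0.8906) = -196.7656
Denominator Σ(x_t−x̄)² = 426.8750
r_1 = -196.7656 / 426.8750 = -0.461

-0.461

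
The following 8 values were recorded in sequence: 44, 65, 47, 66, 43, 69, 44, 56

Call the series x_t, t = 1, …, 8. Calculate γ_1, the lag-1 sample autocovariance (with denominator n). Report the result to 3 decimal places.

-92.570

Mean x̄ = (44 + 65 + 47 + 66 + 43 + 69 + 44 + 56)/8 = 54.2500
Σ_{t=1}^{7}(x_t−x̄)(x_{t+1}−x̄) = -740.5625
γ_1 = -740.5625 / 8 = -92.570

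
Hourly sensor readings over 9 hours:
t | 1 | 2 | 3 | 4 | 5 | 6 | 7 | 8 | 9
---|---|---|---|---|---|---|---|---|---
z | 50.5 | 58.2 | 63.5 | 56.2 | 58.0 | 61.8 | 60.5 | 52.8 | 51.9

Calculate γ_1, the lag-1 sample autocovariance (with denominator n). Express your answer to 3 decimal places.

2.421

Mean z̄ = (50.5 + 58.2 + 63.5 + 56.2 + 58.0 + 61.8 + 60.5 + 52.8 + 51.9)/9 = 57.0444
Σ_{t=1}^{8}(z_t−z̄)(z_{t+1}−z̄) = 21.7847
γ_1 = 21.7847 / 9 = 2.421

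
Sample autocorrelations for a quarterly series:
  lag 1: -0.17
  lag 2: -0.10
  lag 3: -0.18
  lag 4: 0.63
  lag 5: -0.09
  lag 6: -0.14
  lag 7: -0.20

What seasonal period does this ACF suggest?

The largest autocorrelation is r_4 = 0.63; the remaining lags stay at or below -0.09.
The dominant spike at lag 4 indicates a seasonal period of 4.

4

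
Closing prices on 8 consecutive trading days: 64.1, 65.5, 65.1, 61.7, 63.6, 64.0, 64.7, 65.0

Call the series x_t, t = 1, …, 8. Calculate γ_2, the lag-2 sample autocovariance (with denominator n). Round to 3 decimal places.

-0.476

Mean x̄ = (64.1 + 65.5 + 65.1 + 61.7 + 63.6 + 64.0 + 64.7 + 65.0)/8 = 64.2125
Deviations: -0.1125, 1.2875, 0.8875, -2.5125, -0.6125, -0.2125, 0.4875, 0.7875
Σ_{t=1}^{6}(x_t−x̄)(x_{t+2}−x̄) = -3.8103
γ_2 = -3.8103 / 8 = -0.476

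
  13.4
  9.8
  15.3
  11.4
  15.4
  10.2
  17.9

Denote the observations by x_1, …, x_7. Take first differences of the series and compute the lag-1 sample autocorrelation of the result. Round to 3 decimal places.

-0.753

First differences Δx: -3.6, 5.5, -3.9, 4.0, -5.2, 7.7
Mean of differences = 0.7500
Numerator Σ(Δx_t−Δx̄)(Δx_{t+1}−Δx̄) = -118.5525
Denominator Σ(Δx_t−Δx̄)² = 157.3750
r_1(Δx) = -118.5525 / 157.3750 = -0.753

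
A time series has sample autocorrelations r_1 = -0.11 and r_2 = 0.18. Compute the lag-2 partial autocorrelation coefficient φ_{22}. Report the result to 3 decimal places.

φ_{22} = (r_2 − r_1²) / (1 − r_1²)
r_1² = (-0.11)² = 0.0121
Numerator = 0.18 − 0.0121 = 0.1679; denominator = 1 − 0.0121 = 0.9879
φ_{22} = 0.1679 / 0.9879 = 0.170

0.170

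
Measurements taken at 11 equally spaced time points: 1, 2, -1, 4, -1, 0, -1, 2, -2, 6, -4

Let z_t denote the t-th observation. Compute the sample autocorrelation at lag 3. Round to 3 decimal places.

Mean z̄ = (1 + 2 − 1 + 4 − 1 + 0 − 1 + 2 − 2 + 6 − 4)/11 = 0.5455
Numerator Σ_{t=1}^{8}(z_t−z̄)(z_{t+3}−z̄) = -21.0744
Denominator Σ(z_t−z̄)² = 80.7273
r_3 = -21.0744 / 80.7273 = -0.261

-0.261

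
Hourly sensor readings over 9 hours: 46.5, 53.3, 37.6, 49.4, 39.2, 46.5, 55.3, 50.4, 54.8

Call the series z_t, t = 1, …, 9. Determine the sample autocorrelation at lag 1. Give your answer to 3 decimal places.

-0.164

Mean z̄ = (46.5 + 53.3 + 37.6 + 49.4 + 39.2 + 46.5 + 55.3 + 50.4 + 54.8)/9 = 48.1111
Numerator Σ_{t=1}^{8}(z_t−z̄)(z_{t+1}−z̄) = -53.3946
Denominator Σ(z_t−z̄)² = 325.3289
r_1 = -53.3946 / 325.3289 = -0.164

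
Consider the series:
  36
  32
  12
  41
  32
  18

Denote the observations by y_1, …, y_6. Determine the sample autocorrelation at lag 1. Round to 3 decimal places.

-0.372

Mean ȳ = (36 + 32 + 12 + 41 + 32 + 18)/6 = 28.5000
Numerator Σ_{t=1}^{5}(y_t−ȳ)(y_{t+1}−ȳ) = -230.7500
Denominator Σ(y_t−ȳ)² = 619.5000
r_1 = -230.7500 / 619.5000 = -0.372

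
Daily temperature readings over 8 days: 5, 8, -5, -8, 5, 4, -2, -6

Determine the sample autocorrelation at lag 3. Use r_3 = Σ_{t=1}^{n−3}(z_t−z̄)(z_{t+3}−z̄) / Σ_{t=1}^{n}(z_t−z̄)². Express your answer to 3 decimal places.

Mean z̄ = (5 + 8 − 5 − 8 + 5 + 4 − 2 − 6)/8 = 0.1250
Deviations from mean: 4.8750, 7.8750, -5.1250, -8.1250, 4.8750, 3.8750, -2.1250, -6.1250
Σ(z_t−z̄)(z_{t+3}−z̄) = (-39.6094) + (38.3906) + (-19.8594) + (17.2656) + (-29.8594) = -33.6719
Denominator Σ(z_t−z̄)² = 258.8750
r_3 = -33.6719 / 258.8750 = -0.130

-0.130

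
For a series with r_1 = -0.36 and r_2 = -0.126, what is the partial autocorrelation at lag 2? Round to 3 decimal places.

-0.294

φ_{22} = (r_2 − r_1²) / (1 − r_1²)
r_1² = (-0.36)² = 0.1296
Numerator = -0.126 − 0.1296 = -0.2556; denominator = 1 − 0.1296 = 0.8704
φ_{22} = -0.2556 / 0.8704 = -0.294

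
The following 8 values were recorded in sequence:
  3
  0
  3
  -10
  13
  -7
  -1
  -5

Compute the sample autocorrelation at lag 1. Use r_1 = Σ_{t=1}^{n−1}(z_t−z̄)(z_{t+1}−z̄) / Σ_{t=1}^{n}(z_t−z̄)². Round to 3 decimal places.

Mean z̄ = (3 + 0 + 3 − 10 + 13 − 7 − 1 − 5)/8 = -0.5000
Deviations from mean: 3.5000, 0.5000, 3.5000, -9.5000, 13.5000, -6.5000, -0.5000, -4.5000
Numerator Σ_{t=1}^{7}(z_t−z̄)(z_{t+1}−z̄) = -240.2500
Denominator Σ(z_t−z̄)² = 360.0000
r_1 = -240.2500 / 360.0000 = -0.667

-0.667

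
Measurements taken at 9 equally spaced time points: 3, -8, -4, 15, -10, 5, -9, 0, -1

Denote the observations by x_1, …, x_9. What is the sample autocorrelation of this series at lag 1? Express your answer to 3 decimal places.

Mean x̄ = (3 − 8 − 4 + 15 − 10 + 5 − 9 + 0 − 1)/9 = -1.0000
Numerator Σ_{t=1}^{8}(x_t−x̄)(x_{t+1}−x̄) = -309.0000
Denominator Σ(x_t−x̄)² = 512.0000
r_1 = -309.0000 / 512.0000 = -0.604

-0.604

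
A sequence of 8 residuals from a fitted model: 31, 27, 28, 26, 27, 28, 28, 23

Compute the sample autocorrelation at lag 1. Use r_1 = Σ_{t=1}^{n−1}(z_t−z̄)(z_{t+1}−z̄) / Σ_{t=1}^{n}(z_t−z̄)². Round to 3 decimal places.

Mean z̄ = (31 + 27 + 28 + 26 + 27 + 28 + 28 + 23)/8 = 27.2500
Deviations from mean: 3.7500, -0.2500, 0.7500, -1.2500, -0.2500, 0.7500, 0.7500, -4.2500
Σ(z_t−z̄)(z_{t+1}−z̄) = (-0.9375) + (-0.1875) + (-0.9375) + (0.3125) + (-0.1875) + (0.5625) + (-3.1875) = -4.5625
Denominator Σ(z_t−z̄)² = 35.5000
r_1 = -4.5625 / 35.5000 = -0.129

-0.129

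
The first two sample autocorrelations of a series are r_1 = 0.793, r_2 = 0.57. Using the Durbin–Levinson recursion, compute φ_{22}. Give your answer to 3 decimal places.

φ_{22} = (r_2 − r_1²) / (1 − r_1²)
r_1² = (0.793)² = 0.628849
Numerator = 0.57 − 0.6288 = -0.0588; denominator = 1 − 0.6288 = 0.3712
φ_{22} = -0.0588 / 0.3712 = -0.159

-0.159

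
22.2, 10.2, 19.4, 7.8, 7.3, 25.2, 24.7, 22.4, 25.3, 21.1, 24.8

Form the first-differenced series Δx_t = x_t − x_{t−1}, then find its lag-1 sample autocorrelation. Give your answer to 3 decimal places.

First differences Δx: -12.0, 9.2, -11.6, -0.5, 17.9, -0.5, -2.3, 2.9, -4.2, 3.7
Mean of differences = 0.2600
Numerator Σ(Δx_t−Δx̄)(Δx_{t+1}−Δx̄) = -265.3616
Denominator Σ(Δx_t−Δx̄)² = 728.4640
r_1(Δx) = -265.3616 / 728.4640 = -0.364

-0.364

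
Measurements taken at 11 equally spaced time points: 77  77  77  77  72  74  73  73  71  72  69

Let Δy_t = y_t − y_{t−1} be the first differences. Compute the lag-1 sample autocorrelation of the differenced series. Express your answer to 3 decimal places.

First differences Δy: 0, 0, 0, -5, 2, -1, 0, -2, 1, -3
Mean of differences = -0.8000
Numerator Σ(Δy_t−Δȳ)(Δy_{t+1}−Δȳ) = -21.6400
Denominator Σ(Δy_t−Δȳ)² = 37.6000
r_1(Δy) = -21.6400 / 37.6000 = -0.576

-0.576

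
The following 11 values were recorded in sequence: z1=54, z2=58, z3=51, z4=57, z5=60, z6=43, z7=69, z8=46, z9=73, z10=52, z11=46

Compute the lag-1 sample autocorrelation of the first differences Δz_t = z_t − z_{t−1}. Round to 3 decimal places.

-0.788

First differences Δz: 4, -7, 6, 3, -17, 26, -23, 27, -21, -6
Mean of differences = -0.8000
Numerator Σ(Δz_t−Δz̄)(Δz_{t+1}−Δz̄) = -2210.4400
Denominator Σ(Δz_t−Δz̄)² = 2803.6000
r_1(Δz) = -2210.4400 / 2803.6000 = -0.788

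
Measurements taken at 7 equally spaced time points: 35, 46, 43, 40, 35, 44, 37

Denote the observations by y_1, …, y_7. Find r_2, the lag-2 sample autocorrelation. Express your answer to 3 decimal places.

-0.125

Mean ȳ = (35 + 46 + 43 + 40 + 35 + 44 + 37)/7 = 40.0000
Deviations from mean: -5.0000, 6.0000, 3.0000, 0.0000, -5.0000, 4.0000, -3.0000
Σ(y_t−ȳ)(y_{t+2}−ȳ) = (-15.0000) + (0.0000) + (-15.0000) + (0.0000) + (15.0000) = -15.0000
Denominator Σ(y_t−ȳ)² = 120.0000
r_2 = -15.0000 / 120.0000 = -0.125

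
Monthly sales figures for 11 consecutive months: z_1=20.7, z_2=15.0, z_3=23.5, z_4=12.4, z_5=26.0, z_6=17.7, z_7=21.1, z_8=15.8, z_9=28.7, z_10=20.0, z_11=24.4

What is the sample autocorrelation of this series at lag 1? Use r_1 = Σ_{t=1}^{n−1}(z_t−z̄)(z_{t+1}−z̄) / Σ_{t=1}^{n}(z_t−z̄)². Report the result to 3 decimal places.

Mean z̄ = (20.7 + 15.0 + 23.5 + 12.4 + 26.0 + 17.7 + 21.1 + 15.8 + 28.7 + 20.0 + 24.4)/11 = 20.4818
Numerator Σ_{t=1}^{10}(z_t−z̄)(z_{t+1}−z̄) = -151.0185
Denominator Σ(z_t−z̄)² = 248.1364
r_1 = -151.0185 / 248.1364 = -0.609

-0.609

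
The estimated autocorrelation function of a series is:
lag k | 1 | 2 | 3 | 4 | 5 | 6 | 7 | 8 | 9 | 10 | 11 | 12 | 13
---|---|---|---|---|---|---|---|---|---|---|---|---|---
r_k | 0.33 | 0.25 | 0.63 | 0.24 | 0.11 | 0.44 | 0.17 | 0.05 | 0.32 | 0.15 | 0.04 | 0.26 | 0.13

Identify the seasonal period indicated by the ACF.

The largest autocorrelation is r_3 = 0.63, with a weaker echo at lag 6 (0.44); the remaining lags stay at or below 0.33. The elevated value at lag 1 (0.33), dropping to 0.25 at lag 2, reflects decaying short-term dependence rather than seasonality.
The dominant spike at lag 3 indicates a seasonal period of 3.

3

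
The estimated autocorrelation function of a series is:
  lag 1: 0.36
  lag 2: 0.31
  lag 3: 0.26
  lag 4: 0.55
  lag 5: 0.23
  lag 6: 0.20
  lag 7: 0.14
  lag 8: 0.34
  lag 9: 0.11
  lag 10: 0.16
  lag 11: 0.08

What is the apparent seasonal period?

The largest autocorrelation is r_4 = 0.55; the remaining lags stay at or below 0.36. The elevated value at lag 1 (0.36), dropping to 0.31 at lag 2, reflects decaying short-term dependence rather than seasonality.
The dominant spike at lag 4 indicates a seasonal period of 4.

4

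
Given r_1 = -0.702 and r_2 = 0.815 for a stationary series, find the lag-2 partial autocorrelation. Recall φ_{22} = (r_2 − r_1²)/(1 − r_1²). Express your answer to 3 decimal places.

φ_{22} = (r_2 − r_1²) / (1 − r_1²)
r_1² = (-0.702)² = 0.492804
Numerator = 0.815 − 0.4928 = 0.3222; denominator = 1 − 0.4928 = 0.5072
φ_{22} = 0.3222 / 0.5072 = 0.635

0.635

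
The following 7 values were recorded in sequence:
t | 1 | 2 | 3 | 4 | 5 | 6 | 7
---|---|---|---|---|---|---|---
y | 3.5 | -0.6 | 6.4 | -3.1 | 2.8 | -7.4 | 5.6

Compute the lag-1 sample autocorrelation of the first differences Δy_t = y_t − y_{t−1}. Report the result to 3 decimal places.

First differences Δy: -4.1, 7.0, -9.5, 5.9, -10.2, 13.0
Mean of differences = 0.3500
Numerator Σ(Δy_t−Δȳ)(Δy_{t+1}−Δȳ) = -341.7725
Denominator Σ(Δy_t−Δȳ)² = 463.1750
r_1(Δy) = -341.7725 / 463.1750 = -0.738

-0.738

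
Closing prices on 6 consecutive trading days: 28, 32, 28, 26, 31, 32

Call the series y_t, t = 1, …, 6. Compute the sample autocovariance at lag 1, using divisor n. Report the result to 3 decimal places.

-0.625

Mean ȳ = (28 + 32 + 28 + 26 + 31 + 32)/6 = 29.5000
Σ_{t=1}^{5}(y_t−ȳ)(y_{t+1}−ȳ) = -3.7500
γ_1 = -3.7500 / 6 = -0.625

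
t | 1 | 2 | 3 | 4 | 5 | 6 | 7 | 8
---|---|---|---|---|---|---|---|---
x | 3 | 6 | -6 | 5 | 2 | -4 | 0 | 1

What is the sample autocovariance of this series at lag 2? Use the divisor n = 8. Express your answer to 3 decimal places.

-2.863

Mean x̄ = (3 + 6 − 6 + 5 + 2 − 4 + 0 + 1)/8 = 0.8750
Deviations: 2.1250, 5.1250, -6.8750, 4.1250, 1.1250, -4.8750, -0.8750, 0.1250
Σ_{t=1}^{6}(x_t−x̄)(x_{t+2}−x̄) = -22.9063
γ_2 = -22.9063 / 8 = -2.863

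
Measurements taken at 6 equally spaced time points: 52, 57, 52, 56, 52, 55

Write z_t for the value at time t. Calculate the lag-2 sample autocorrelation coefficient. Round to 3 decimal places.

0.615

Mean z̄ = (52 + 57 + 52 + 56 + 52 + 55)/6 = 54.0000
Deviations from mean: -2.0000, 3.0000, -2.0000, 2.0000, -2.0000, 1.0000
Numerator Σ_{t=1}^{4}(z_t−z̄)(z_{t+2}−z̄) = 16.0000
Denominator Σ(z_t−z̄)² = 26.0000
r_2 = 16.0000 / 26.0000 = 0.615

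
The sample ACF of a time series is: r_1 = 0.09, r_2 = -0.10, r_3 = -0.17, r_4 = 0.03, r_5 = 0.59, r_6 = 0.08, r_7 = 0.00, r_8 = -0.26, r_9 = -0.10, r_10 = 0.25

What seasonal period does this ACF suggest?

5

The largest autocorrelation is r_5 = 0.59, with a weaker echo at lag 10 (0.25); the remaining lags stay at or below 0.09.
The dominant spike at lag 5 indicates a seasonal period of 5.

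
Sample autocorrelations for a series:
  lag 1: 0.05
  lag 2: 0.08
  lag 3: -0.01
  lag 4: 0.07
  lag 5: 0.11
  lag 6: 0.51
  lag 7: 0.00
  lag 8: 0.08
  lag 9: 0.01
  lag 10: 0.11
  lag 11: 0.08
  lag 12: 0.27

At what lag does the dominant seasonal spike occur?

The largest autocorrelation is r_6 = 0.51, with a weaker echo at lag 12 (0.27); the remaining lags stay at or below 0.11.
The dominant spike at lag 6 indicates a seasonal period of 6.

6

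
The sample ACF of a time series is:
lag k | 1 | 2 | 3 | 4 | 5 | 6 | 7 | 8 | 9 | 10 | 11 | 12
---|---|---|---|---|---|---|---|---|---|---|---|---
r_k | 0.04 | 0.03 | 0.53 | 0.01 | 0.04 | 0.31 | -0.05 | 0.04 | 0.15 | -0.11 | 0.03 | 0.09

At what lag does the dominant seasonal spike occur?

3

The largest autocorrelation is r_3 = 0.53, with weaker echoes at lags 6 (0.31) and 9 (0.15); the remaining lags stay at or below 0.09.
The dominant spike at lag 3 indicates a seasonal period of 3.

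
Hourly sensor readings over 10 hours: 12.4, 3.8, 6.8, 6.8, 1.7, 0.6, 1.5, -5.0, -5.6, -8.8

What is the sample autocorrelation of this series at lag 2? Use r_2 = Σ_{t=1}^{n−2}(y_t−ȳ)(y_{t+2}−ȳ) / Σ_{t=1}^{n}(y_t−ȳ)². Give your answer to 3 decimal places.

Mean ȳ = (12.4 + 3.8 + 6.8 + 6.8 + 1.7 + 0.6 + 1.5 − 5.0 − 5.6 − 8.8)/10 = 1.4200
Numerator Σ_{t=1}^{8}(y_t−ȳ)(y_{t+2}−ȳ) = 139.3092
Denominator Σ(y_t−ȳ)² = 379.8160
r_2 = 139.3092 / 379.8160 = 0.367

0.367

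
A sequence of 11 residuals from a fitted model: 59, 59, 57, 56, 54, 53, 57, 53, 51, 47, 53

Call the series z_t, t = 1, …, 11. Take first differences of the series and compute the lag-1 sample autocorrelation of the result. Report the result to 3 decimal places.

First differences Δz: 0, -2, -1, -2, -1, 4, -4, -2, -4, 6
Mean of differences = -0.6000
Numerator Σ(Δz_t−Δz̄)(Δz_{t+1}−Δz̄) = -29.5600
Denominator Σ(Δz_t−Δz̄)² = 94.4000
r_1(Δz) = -29.5600 / 94.4000 = -0.313

-0.313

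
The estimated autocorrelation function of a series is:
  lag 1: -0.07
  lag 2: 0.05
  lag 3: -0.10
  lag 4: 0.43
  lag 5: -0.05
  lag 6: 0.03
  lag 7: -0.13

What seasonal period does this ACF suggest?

4

The largest autocorrelation is r_4 = 0.43; the remaining lags stay at or below 0.05.
The dominant spike at lag 4 indicates a seasonal period of 4.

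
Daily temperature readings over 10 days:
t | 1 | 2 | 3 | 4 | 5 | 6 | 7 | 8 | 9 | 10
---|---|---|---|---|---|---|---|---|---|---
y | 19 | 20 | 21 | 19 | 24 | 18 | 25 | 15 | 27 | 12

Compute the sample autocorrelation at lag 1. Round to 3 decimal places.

-0.747

Mean ȳ = (19 + 20 + 21 + 19 + 24 + 18 + 25 + 15 + 27 + 12)/10 = 20.0000
Numerator Σ_{t=1}^{9}(y_t−ȳ)(y_{t+1}−ȳ) = -139.0000
Denominator Σ(y_t−ȳ)² = 186.0000
r_1 = -139.0000 / 186.0000 = -0.747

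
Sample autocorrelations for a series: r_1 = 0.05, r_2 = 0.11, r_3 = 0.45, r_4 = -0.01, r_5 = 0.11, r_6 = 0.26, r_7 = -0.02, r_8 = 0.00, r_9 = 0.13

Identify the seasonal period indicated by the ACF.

The largest autocorrelation is r_3 = 0.45, with a weaker echo at lag 6 (0.26); the remaining lags stay at or below 0.13.
The dominant spike at lag 3 indicates a seasonal period of 3.

3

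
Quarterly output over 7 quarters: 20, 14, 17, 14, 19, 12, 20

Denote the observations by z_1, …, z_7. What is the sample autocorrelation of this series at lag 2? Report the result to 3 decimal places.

Mean z̄ = (20 + 14 + 17 + 14 + 19 + 12 + 20)/7 = 16.5714
Numerator Σ_{t=1}^{5}(z_t−z̄)(z_{t+2}−z̄) = 29.2041
Denominator Σ(z_t−z̄)² = 63.7143
r_2 = 29.2041 / 63.7143 = 0.458

0.458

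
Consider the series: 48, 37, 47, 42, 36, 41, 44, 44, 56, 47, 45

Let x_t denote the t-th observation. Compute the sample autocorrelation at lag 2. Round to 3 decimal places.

0.063

Mean x̄ = (48 + 37 + 47 + 42 + 36 + 41 + 44 + 44 + 56 + 47 + 45)/11 = 44.2727
Numerator Σ_{t=1}^{9}(x_t−x̄)(x_{t+2}−x̄) = 19.3058
Denominator Σ(x_t−x̄)² = 304.1818
r_2 = 19.3058 / 304.1818 = 0.063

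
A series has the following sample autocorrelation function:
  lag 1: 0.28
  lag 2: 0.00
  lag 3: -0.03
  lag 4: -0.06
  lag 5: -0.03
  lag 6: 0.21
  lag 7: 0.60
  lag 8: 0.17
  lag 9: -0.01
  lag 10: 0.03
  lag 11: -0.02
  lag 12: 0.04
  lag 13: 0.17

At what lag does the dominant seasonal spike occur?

The largest autocorrelation is r_7 = 0.60; the remaining lags stay at or below 0.28. The elevated value at lag 1 (0.28), dropping to 0.00 at lag 2, reflects decaying short-term dependence rather than seasonality.
The dominant spike at lag 7 indicates a seasonal period of 7.

7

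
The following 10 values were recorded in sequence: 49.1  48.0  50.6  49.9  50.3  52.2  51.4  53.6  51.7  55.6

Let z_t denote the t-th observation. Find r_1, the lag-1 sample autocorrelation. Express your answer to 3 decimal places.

Mean z̄ = (49.1 + 48.0 + 50.6 + 49.9 + 50.3 + 52.2 + 51.4 + 53.6 + 51.7 + 55.6)/10 = 51.2400
Numerator Σ_{t=1}^{9}(z_t−z̄)(z_{t+1}−z̄) = 13.8444
Denominator Σ(z_t−z̄)² = 43.9040
r_1 = 13.8444 / 43.9040 = 0.315

0.315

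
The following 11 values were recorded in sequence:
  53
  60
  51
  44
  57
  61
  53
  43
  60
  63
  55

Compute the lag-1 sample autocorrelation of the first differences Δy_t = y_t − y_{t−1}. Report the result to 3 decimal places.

First differences Δy: 7, -9, -7, 13, 4, -8, -10, 17, 3, -8
Mean of differences = 0.2000
Numerator Σ(Δy_t−Δȳ)(Δy_{t+1}−Δȳ) = -134.6400
Denominator Σ(Δy_t−Δȳ)² = 889.6000
r_1(Δy) = -134.6400 / 889.6000 = -0.151

-0.151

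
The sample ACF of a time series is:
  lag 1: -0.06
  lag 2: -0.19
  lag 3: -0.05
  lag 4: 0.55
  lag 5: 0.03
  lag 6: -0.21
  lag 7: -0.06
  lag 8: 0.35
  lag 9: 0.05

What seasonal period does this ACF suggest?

The largest autocorrelation is r_4 = 0.55, with a weaker echo at lag 8 (0.35); the remaining lags stay at or below 0.05.
The dominant spike at lag 4 indicates a seasonal period of 4.

4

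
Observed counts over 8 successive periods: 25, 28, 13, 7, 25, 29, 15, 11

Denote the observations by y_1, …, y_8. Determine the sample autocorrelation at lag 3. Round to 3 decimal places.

-0.151

Mean ȳ = (25 + 28 + 13 + 7 + 25 + 29 + 15 + 11)/8 = 19.1250
Deviations from mean: 5.8750, 8.8750, -6.1250, -12.1250, 5.8750, 9.8750, -4.1250, -8.1250
Σ(y_t−ȳ)(y_{t+3}−ȳ) = (-71.2344) + (52.1406) + (-60.4844) + (50.0156) + (-47.7344) = -77.2969
Denominator Σ(y_t−ȳ)² = 512.8750
r_3 = -77.2969 / 512.8750 = -0.151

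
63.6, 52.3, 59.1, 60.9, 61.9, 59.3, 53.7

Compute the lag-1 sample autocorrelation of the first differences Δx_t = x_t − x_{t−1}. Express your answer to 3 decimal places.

-0.210

First differences Δx: -11.3, 6.8, 1.8, 1.0, -2.6, -5.6
Mean of differences = -1.6500
Numerator Σ(Δx_t−Δx̄)(Δx_{t+1}−Δx̄) = -42.0125
Denominator Σ(Δx_t−Δx̄)² = 199.9550
r_1(Δx) = -42.0125 / 199.9550 = -0.210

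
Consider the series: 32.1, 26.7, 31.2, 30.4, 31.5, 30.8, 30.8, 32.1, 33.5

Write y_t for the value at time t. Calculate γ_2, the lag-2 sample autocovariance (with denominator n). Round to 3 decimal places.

Mean ȳ = (32.1 + 26.7 + 31.2 + 30.4 + 31.5 + 30.8 + 30.8 + 32.1 + 33.5)/9 = 31.0111
Σ_{t=1}^{7}(y_t−ȳ)(y_{t+2}−ȳ) = 2.2031
γ_2 = 2.2031 / 9 = 0.245

0.245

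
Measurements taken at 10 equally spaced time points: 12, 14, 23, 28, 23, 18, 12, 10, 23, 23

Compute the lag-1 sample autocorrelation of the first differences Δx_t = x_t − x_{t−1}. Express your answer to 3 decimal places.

First differences Δx: 2, 9, 5, -5, -5, -6, -2, 13, 0
Mean of differences = 1.2222
Numerator Σ(Δx_t−Δx̄)(Δx_{t+1}−Δx̄) = 66.5062
Denominator Σ(Δx_t−Δx̄)² = 355.5556
r_1(Δx) = 66.5062 / 355.5556 = 0.187

0.187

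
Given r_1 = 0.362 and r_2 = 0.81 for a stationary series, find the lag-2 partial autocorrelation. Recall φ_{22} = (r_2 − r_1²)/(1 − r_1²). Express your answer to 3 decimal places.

φ_{22} = (r_2 − r_1²) / (1 − r_1²)
r_1² = (0.362)² = 0.131044
Numerator = 0.81 − 0.1310 = 0.6790; denominator = 1 − 0.1310 = 0.8690
φ_{22} = 0.6790 / 0.8690 = 0.781

0.781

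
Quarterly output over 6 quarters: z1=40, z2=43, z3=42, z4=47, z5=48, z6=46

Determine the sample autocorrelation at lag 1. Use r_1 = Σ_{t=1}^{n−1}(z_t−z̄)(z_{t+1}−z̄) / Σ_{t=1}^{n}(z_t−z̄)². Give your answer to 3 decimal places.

Mean z̄ = (40 + 43 + 42 + 47 + 48 + 46)/6 = 44.3333
Deviations from mean: -4.3333, -1.3333, -2.3333, 2.6667, 3.6667, 1.6667
Σ(z_t−z̄)(z_{t+1}−z̄) = (5.7778) + (3.1111) + (-6.2222) + (9.7778) + (6.1111) = 18.5556
Denominator Σ(z_t−z̄)² = 49.3333
r_1 = 18.5556 / 49.3333 = 0.376

0.376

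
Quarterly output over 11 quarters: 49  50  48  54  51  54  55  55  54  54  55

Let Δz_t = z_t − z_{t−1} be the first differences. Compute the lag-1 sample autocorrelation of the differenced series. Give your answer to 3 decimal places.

-0.698

First differences Δz: 1, -2, 6, -3, 3, 1, 0, -1, 0, 1
Mean of differences = 0.6000
Numerator Σ(Δz_t−Δz̄)(Δz_{t+1}−Δz̄) = -40.7600
Denominator Σ(Δz_t−Δz̄)² = 58.4000
r_1(Δz) = -40.7600 / 58.4000 = -0.698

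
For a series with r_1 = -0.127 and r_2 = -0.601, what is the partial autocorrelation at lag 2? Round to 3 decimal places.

φ_{22} = (r_2 − r_1²) / (1 − r_1²)
r_1² = (-0.127)² = 0.016129
Numerator = -0.601 − 0.0161 = -0.6171; denominator = 1 − 0.0161 = 0.9839
φ_{22} = -0.6171 / 0.9839 = -0.627

-0.627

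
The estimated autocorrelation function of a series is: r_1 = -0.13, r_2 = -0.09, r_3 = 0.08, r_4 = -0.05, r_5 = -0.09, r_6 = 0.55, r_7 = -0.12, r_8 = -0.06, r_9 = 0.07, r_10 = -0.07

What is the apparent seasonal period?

The largest autocorrelation is r_6 = 0.55; the remaining lags stay at or below 0.08.
The dominant spike at lag 6 indicates a seasonal period of 6.

6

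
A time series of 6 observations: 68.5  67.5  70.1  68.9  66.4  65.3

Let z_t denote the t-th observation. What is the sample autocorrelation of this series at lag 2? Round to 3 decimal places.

-0.303

Mean z̄ = (68.5 + 67.5 + 70.1 + 68.9 + 66.4 + 65.3)/6 = 67.7833
Deviations from mean: 0.7167, -0.2833, 2.3167, 1.1167, -1.3833, -2.4833
Numerator Σ_{t=1}^{4}(z_t−z̄)(z_{t+2}−z̄) = -4.6339
Denominator Σ(z_t−z̄)² = 15.2883
r_2 = -4.6339 / 15.2883 = -0.303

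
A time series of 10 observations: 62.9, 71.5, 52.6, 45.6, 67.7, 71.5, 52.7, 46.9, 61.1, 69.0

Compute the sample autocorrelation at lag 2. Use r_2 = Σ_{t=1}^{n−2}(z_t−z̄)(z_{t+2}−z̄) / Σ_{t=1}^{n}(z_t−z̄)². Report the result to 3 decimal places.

Mean z̄ = (62.9 + 71.5 + 52.6 + 45.6 + 67.7 + 71.5 + 52.7 + 46.9 + 61.1 + 69.0)/10 = 60.1500
Numerator Σ_{t=1}^{8}(z_t−z̄)(z_{t+2}−z̄) = -739.0250
Denominator Σ(z_t−z̄)² = 901.2050
r_2 = -739.0250 / 901.2050 = -0.820

-0.820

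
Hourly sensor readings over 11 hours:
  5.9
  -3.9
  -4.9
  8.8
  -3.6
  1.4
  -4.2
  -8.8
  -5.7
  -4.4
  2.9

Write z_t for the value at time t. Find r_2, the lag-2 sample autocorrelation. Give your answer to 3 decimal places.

Mean z̄ = (5.9 − 3.9 − 4.9 + 8.8 − 3.6 + 1.4 − 4.2 − 8.8 − 5.7 − 4.4 + 2.9)/11 = -1.5000
Numerator Σ_{t=1}^{9}(z_t−z̄)(z_{t+2}−z̄) = -14.3400
Denominator Σ(z_t−z̄)² = 296.9800
r_2 = -14.3400 / 296.9800 = -0.048

-0.048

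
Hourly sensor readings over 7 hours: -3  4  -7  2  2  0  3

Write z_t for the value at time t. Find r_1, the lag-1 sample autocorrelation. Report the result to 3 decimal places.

-0.552

Mean z̄ = (-3 + 4 − 7 + 2 + 2 + 0 + 3)/7 = 0.1429
Deviations from mean: -3.1429, 3.8571, -7.1429, 1.8571, 1.8571, -0.1429, 2.8571
Σ(z_t−z̄)(z_{t+1}−z̄) = (-12.1224) + (-27.5510) + (-13.2653) + (3.4490) + (-0.2653) + (-0.4082) = -50.1633
Denominator Σ(z_t−z̄)² = 90.8571
r_1 = -50.1633 / 90.8571 = -0.552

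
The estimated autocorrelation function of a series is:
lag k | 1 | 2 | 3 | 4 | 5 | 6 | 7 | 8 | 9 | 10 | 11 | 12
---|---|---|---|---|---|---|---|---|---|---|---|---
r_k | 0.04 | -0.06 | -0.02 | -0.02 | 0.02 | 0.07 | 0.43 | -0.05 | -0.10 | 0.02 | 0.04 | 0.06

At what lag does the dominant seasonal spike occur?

The largest autocorrelation is r_7 = 0.43; the remaining lags stay at or below 0.07.
The dominant spike at lag 7 indicates a seasonal period of 7.

7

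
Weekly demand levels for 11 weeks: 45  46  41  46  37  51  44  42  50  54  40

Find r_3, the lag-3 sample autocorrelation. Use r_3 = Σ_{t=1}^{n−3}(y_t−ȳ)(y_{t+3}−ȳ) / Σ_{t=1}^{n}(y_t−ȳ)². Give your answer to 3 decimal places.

0.106

Mean ȳ = (45 + 46 + 41 + 46 + 37 + 51 + 44 + 42 + 50 + 54 + 40)/11 = 45.0909
Numerator Σ_{t=1}^{8}(y_t−ȳ)(y_{t+3}−ȳ) = 27.4298
Denominator Σ(y_t−ȳ)² = 258.9091
r_3 = 27.4298 / 258.9091 = 0.106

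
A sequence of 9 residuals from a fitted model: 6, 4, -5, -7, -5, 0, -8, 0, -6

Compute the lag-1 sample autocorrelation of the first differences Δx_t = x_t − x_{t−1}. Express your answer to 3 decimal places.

First differences Δx: -2, -9, -2, 2, 5, -8, 8, -6
Mean of differences = -1.5000
Numerator Σ(Δx_t−Δx̄)(Δx_{t+1}−Δx̄) = -118.2500
Denominator Σ(Δx_t−Δx̄)² = 264.0000
r_1(Δx) = -118.2500 / 264.0000 = -0.448

-0.448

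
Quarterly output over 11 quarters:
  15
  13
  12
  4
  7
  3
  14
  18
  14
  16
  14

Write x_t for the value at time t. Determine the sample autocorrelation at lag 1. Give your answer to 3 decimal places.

Mean x̄ = (15 + 13 + 12 + 4 + 7 + 3 + 14 + 18 + 14 + 16 + 14)/11 = 11.8182
Numerator Σ_{t=1}^{10}(x_t−x̄)(x_{t+1}−x̄) = 108.6942
Denominator Σ(x_t−x̄)² = 243.6364
r_1 = 108.6942 / 243.6364 = 0.446

0.446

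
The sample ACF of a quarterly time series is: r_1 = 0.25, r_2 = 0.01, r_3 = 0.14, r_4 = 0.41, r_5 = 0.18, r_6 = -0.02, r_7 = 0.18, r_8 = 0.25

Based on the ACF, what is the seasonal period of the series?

4

The largest autocorrelation is r_4 = 0.41; the remaining lags stay at or below 0.25. The elevated value at lag 1 (0.25), dropping to 0.01 at lag 2, reflects decaying short-term dependence rather than seasonality.
The dominant spike at lag 4 indicates a seasonal period of 4.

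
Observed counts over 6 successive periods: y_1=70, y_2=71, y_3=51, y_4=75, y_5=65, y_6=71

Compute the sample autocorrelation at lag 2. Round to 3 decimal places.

Mean ȳ = (70 + 71 + 51 + 75 + 65 + 71)/6 = 67.1667
Σ(y_t−ȳ)(y_{t+2}−ȳ) = (-45.8056) + (30.0278) + (35.0278) + (30.0278) = 49.2778
Denominator Σ(y_t−ȳ)² = 364.8333
r_2 = 49.2778 / 364.8333 = 0.135

0.135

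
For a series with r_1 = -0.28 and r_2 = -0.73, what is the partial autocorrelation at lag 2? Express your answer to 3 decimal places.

φ_{22} = (r_2 − r_1²) / (1 − r_1²)
r_1² = (-0.28)² = 0.0784
Numerator = -0.73 − 0.0784 = -0.8084; denominator = 1 − 0.0784 = 0.9216
φ_{22} = -0.8084 / 0.9216 = -0.877

-0.877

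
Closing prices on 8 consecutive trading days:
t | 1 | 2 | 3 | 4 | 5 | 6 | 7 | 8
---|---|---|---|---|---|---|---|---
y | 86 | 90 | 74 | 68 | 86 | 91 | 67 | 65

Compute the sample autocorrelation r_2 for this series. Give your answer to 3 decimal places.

Mean ȳ = (86 + 90 + 74 + 68 + 86 + 91 + 67 + 65)/8 = 78.3750
Deviations from mean: 7.6250, 11.6250, -4.3750, -10.3750, 7.6250, 12.6250, -11.3750, -13.3750
Numerator Σ_{t=1}^{6}(y_t−ȳ)(y_{t+2}−ȳ) = -573.9063
Denominator Σ(y_t−ȳ)² = 845.8750
r_2 = -573.9063 / 845.8750 = -0.678

-0.678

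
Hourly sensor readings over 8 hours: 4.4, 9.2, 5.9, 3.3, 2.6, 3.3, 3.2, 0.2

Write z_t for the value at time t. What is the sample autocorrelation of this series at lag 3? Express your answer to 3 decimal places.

-0.061

Mean z̄ = (4.4 + 9.2 + 5.9 + 3.3 + 2.6 + 3.3 + 3.2 + 0.2)/8 = 4.0125
Numerator Σ_{t=1}^{5}(z_t−z̄)(z_{t+3}−z̄) = -2.9842
Denominator Σ(z_t−z̄)² = 48.8288
r_3 = -2.9842 / 48.8288 = -0.061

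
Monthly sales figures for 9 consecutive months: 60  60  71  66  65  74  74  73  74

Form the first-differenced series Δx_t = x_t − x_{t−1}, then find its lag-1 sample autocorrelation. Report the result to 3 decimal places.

First differences Δx: 0, 11, -5, -1, 9, 0, -1, 1
Mean of differences = 1.7500
Numerator Σ(Δx_t−Δx̄)(Δx_{t+1}−Δx̄) = -85.8125
Denominator Σ(Δx_t−Δx̄)² = 205.5000
r_1(Δx) = -85.8125 / 205.5000 = -0.418

-0.418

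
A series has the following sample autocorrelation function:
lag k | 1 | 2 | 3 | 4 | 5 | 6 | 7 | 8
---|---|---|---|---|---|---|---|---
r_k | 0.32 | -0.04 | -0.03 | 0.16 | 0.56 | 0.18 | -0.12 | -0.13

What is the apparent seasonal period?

5

The largest autocorrelation is r_5 = 0.56; the remaining lags stay at or below 0.32.
The dominant spike at lag 5 indicates a seasonal period of 5.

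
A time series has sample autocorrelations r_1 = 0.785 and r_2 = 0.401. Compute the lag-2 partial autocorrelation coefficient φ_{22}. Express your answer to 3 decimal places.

-0.561

φ_{22} = (r_2 − r_1²) / (1 − r_1²)
r_1² = (0.785)² = 0.616225
Numerator = 0.401 − 0.6162 = -0.2152; denominator = 1 − 0.6162 = 0.3838
φ_{22} = -0.2152 / 0.3838 = -0.561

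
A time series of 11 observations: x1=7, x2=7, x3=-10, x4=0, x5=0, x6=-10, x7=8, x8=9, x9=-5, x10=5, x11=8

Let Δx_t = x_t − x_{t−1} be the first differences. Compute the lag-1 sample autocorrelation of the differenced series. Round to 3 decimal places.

First differences Δx: 0, -17, 10, 0, -10, 18, 1, -14, 10, 3
Mean of differences = 0.1000
Numerator Σ(Δx_t−Δx̄)(Δx_{t+1}−Δx̄) = -455.8100
Denominator Σ(Δx_t−Δx̄)² = 1118.9000
r_1(Δx) = -455.8100 / 1118.9000 = -0.407

-0.407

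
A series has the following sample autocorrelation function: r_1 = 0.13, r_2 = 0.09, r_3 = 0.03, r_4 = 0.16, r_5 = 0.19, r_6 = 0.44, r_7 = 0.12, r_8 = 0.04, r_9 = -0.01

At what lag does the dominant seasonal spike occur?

6

The largest autocorrelation is r_6 = 0.44; the remaining lags stay at or below 0.19.
The dominant spike at lag 6 indicates a seasonal period of 6.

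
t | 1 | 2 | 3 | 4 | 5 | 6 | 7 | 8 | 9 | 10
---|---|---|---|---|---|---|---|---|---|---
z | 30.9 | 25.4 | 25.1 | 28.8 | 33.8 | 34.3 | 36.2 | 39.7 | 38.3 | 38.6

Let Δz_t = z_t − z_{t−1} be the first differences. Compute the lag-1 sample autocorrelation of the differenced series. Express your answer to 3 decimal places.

0.150

First differences Δz: -5.5, -0.3, 3.7, 5.0, 0.5, 1.9, 3.5, -1.4, 0.3
Mean of differences = 0.8556
Numerator Σ(Δz_t−Δz̄)(Δz_{t+1}−Δz̄) = 12.0514
Denominator Σ(Δz_t−Δz̄)² = 80.6022
r_1(Δz) = 12.0514 / 80.6022 = 0.150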